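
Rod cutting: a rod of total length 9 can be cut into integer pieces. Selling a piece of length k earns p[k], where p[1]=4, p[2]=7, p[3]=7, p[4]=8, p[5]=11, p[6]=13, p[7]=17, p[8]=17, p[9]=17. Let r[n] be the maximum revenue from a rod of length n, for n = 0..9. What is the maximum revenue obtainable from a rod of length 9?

   n    0    1    2    3    4    5    6    7    8    9
r[n]    0    4    8   12   16   20   24   28   32   36

36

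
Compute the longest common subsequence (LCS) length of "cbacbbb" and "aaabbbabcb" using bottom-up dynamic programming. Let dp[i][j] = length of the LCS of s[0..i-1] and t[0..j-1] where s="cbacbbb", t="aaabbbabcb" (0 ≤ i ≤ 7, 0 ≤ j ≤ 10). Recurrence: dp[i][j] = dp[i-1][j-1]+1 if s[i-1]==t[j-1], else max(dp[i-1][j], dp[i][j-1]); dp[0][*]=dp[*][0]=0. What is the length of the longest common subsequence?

   ''  a  a  a  b  b  b  a  b  c  b
''  0  0  0  0  0  0  0  0  0  0  0
 c  0  0  0  0  0  0  0  0  0  1  1
 b  0  0  0  0  1  1  1  1  1  1  2
 a  0  1  1  1  1  1  1  2  2  2  2
 c  0  1  1  1  1  1  1  2  2  3  3
 b  0  1  1  1  2  2  2  2  3  3  4
 b  0  1  1  1  2  3  3  3  3  3  4
 b  0  1  1  1  2  3  4  4  4  4  4

4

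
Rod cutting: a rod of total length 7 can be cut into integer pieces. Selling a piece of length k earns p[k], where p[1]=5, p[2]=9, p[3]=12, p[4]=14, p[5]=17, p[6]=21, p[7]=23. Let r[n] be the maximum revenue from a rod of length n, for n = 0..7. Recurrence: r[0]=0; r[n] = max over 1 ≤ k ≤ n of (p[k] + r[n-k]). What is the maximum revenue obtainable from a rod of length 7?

   n    0    1    2    3    4    5    6    7
r[n]    0    5   10   15   20   25   30   35

35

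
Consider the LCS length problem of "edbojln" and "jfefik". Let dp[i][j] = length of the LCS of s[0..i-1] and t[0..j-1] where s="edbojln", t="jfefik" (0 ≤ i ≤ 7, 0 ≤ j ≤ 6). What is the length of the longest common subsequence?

1

   ''  j  f  e  f  i  k
''  0  0  0  0  0  0  0
 e  0  0  0  1  1  1  1
 d  0  0  0  1  1  1  1
 b  0  0  0  1  1  1  1
 o  0  0  0  1  1  1  1
 j  0  1  1  1  1  1  1
 l  0  1  1  1  1  1  1
 n  0  1  1  1  1  1  1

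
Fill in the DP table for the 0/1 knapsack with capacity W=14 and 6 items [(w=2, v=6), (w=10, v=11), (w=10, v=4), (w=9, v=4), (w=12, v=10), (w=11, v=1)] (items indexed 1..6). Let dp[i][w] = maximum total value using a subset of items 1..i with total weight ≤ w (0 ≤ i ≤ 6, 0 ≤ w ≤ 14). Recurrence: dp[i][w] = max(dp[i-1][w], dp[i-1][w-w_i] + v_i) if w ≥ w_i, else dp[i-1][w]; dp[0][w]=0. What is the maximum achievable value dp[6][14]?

17

i\w   0   1   2   3   4   5   6   7   8   9  10  11  12  13  14
  0   0   0   0   0   0   0   0   0   0   0   0   0   0   0   0
  1   0   0   6   6   6   6   6   6   6   6   6   6   6   6   6
  2   0   0   6   6   6   6   6   6   6   6  11  11  17  17  17
  3   0   0   6   6   6   6   6   6   6   6  11  11  17  17  17
  4   0   0   6   6   6   6   6   6   6   6  11  11  17  17  17
  5   0   0   6   6   6   6   6   6   6   6  11  11  17  17  17
  6   0   0   6   6   6   6   6   6   6   6  11  11  17  17  17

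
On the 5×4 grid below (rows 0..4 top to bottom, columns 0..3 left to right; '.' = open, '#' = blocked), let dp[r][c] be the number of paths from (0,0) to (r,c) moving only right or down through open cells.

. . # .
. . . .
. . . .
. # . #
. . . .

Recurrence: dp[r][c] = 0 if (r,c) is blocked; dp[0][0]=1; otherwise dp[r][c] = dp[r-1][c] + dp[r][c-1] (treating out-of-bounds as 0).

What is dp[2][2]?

5

r\c   0   1   2   3
  0   1   1   0   0
  1   1   2   2   2
  2   1   3   5   7
  3   1   0   5   0
  4   1   1   6   6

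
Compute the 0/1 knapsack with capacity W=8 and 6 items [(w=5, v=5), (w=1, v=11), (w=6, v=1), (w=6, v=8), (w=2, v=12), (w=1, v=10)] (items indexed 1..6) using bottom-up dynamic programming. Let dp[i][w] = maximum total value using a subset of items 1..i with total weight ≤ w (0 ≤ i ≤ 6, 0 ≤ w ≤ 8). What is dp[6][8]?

33

i\w   0   1   2   3   4   5   6   7   8
  0   0   0   0   0   0   0   0   0   0
  1   0   0   0   0   0   5   5   5   5
  2   0  11  11  11  11  11  16  16  16
  3   0  11  11  11  11  11  16  16  16
  4   0  11  11  11  11  11  16  19  19
  5   0  11  12  23  23  23  23  23  28
  6   0  11  21  23  33  33  33  33  33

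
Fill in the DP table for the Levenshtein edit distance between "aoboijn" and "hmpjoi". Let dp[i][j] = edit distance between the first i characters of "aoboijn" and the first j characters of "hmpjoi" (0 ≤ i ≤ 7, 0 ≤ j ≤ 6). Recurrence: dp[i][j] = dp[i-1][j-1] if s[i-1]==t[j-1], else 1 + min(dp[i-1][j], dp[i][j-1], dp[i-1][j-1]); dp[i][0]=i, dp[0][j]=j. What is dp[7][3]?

   ''  h  m  p  j  o  i
''  0  1  2  3  4  5  6
 a  1  1  2  3  4  5  6
 o  2  2  2  3  4  4  5
 b  3  3  3  3  4  5  5
 o  4  4  4  4  4  4  5
 i  5  5  5  5  5  5  4
 j  6  6  6  6  5  6  5
 n  7  7  7  7  6  6  6

7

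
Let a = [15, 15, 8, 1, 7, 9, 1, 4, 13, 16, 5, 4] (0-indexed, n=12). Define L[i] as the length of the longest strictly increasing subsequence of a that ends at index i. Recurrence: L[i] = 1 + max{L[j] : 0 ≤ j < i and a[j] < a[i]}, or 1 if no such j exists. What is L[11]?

   i    0    1    2    3    4    5    6    7    8    9   10   11
a[i]   15   15    8    1    7    9    1    4   13   16    5    4
L[i]    1    1    1    1    2    3    1    2    4    5    3    2

2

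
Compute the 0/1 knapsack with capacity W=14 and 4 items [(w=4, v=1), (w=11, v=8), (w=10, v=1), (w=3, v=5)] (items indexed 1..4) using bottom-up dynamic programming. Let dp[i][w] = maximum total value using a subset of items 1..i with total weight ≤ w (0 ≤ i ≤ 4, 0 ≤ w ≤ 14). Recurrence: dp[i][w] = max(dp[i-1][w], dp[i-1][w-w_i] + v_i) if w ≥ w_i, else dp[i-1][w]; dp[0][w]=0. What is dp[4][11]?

i\w   0   1   2   3   4   5   6   7   8   9  10  11  12  13  14
  0   0   0   0   0   0   0   0   0   0   0   0   0   0   0   0
  1   0   0   0   0   1   1   1   1   1   1   1   1   1   1   1
  2   0   0   0   0   1   1   1   1   1   1   1   8   8   8   8
  3   0   0   0   0   1   1   1   1   1   1   1   8   8   8   8
  4   0   0   0   5   5   5   5   6   6   6   6   8   8   8  13

8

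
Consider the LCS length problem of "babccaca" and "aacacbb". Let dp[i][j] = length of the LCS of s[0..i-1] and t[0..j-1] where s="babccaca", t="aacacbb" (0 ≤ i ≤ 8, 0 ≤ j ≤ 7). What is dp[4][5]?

2

   ''  a  a  c  a  c  b  b
''  0  0  0  0  0  0  0  0
 b  0  0  0  0  0  0  1  1
 a  0  1  1  1  1  1  1  1
 b  0  1  1  1  1  1  2  2
 c  0  1  1  2  2  2  2  2
 c  0  1  1  2  2  3  3  3
 a  0  1  2  2  3  3  3  3
 c  0  1  2  3  3  4  4  4
 a  0  1  2  3  4  4  4  4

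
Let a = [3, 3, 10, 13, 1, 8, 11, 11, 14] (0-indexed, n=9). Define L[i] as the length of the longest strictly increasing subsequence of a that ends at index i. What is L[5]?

   i    0    1    2    3    4    5    6    7    8
a[i]    3    3   10   13    1    8   11   11   14
L[i]    1    1    2    3    1    2    3    3    4

2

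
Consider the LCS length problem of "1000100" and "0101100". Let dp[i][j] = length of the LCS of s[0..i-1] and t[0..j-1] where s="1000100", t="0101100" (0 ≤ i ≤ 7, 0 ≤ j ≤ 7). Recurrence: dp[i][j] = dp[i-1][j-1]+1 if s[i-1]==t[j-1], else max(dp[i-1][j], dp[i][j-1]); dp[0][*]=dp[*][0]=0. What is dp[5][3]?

   ''  0  1  0  1  1  0  0
''  0  0  0  0  0  0  0  0
 1  0  0  1  1  1  1  1  1
 0  0  1  1  2  2  2  2  2
 0  0  1  1  2  2  2  3  3
 0  0  1  1  2  2  2  3  4
 1  0  1  2  2  3  3  3  4
 0  0  1  2  3  3  3  4  4
 0  0  1  2  3  3  3  4  5

2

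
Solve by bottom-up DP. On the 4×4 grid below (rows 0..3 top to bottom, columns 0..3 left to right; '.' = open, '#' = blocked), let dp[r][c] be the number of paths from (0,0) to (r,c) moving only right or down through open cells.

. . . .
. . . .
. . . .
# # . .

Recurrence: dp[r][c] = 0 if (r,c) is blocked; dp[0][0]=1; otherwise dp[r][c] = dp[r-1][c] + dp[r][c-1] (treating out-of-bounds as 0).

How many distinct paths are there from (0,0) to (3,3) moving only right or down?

r\c   0   1   2   3
  0   1   1   1   1
  1   1   2   3   4
  2   1   3   6  10
  3   0   0   6  16

16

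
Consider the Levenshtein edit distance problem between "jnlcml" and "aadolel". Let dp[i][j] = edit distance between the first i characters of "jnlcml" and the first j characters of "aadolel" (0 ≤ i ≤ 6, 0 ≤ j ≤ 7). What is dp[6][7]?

6

   ''  a  a  d  o  l  e  l
''  0  1  2  3  4  5  6  7
 j  1  1  2  3  4  5  6  7
 n  2  2  2  3  4  5  6  7
 l  3  3  3  3  4  4  5  6
 c  4  4  4  4  4  5  5  6
 m  5  5  5  5  5  5  6  6
 l  6  6  6  6  6  5  6  6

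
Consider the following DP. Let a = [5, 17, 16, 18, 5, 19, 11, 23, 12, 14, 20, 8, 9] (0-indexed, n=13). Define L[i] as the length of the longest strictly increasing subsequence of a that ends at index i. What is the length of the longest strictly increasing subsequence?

   i    0    1    2    3    4    5    6    7    8    9   10   11   12
a[i]    5   17   16   18    5   19   11   23   12   14   20    8    9
L[i]    1    2    2    3    1    4    2    5    3    4    5    2    3

5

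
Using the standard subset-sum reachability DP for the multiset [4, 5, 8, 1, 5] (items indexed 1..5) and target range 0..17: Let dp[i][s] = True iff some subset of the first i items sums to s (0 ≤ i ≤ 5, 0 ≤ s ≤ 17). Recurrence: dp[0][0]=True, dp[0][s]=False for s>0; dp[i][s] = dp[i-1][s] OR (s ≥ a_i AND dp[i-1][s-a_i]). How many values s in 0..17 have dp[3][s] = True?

i\s   0   1   2   3   4   5   6   7   8   9  10  11  12  13  14  15  16  17
  0   T   F   F   F   F   F   F   F   F   F   F   F   F   F   F   F   F   F
  1   T   F   F   F   T   F   F   F   F   F   F   F   F   F   F   F   F   F
  2   T   F   F   F   T   T   F   F   F   T   F   F   F   F   F   F   F   F
  3   T   F   F   F   T   T   F   F   T   T   F   F   T   T   F   F   F   T
  4   T   T   F   F   T   T   T   F   T   T   T   F   T   T   T   F   F   T
  5   T   T   F   F   T   T   T   F   T   T   T   T   T   T   T   T   F   T

8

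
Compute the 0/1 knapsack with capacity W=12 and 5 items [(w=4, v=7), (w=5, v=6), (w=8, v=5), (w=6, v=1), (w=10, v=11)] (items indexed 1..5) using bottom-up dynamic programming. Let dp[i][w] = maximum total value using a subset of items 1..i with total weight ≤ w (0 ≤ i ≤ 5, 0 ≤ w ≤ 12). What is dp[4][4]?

i\w   0   1   2   3   4   5   6   7   8   9  10  11  12
  0   0   0   0   0   0   0   0   0   0   0   0   0   0
  1   0   0   0   0   7   7   7   7   7   7   7   7   7
  2   0   0   0   0   7   7   7   7   7  13  13  13  13
  3   0   0   0   0   7   7   7   7   7  13  13  13  13
  4   0   0   0   0   7   7   7   7   7  13  13  13  13
  5   0   0   0   0   7   7   7   7   7  13  13  13  13

7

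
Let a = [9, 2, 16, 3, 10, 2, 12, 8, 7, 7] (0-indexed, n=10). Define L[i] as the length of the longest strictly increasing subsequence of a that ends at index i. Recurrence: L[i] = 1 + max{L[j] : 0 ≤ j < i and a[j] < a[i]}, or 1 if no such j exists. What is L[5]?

1

   i    0    1    2    3    4    5    6    7    8    9
a[i]    9    2   16    3   10    2   12    8    7    7
L[i]    1    1    2    2    3    1    4    3    3    3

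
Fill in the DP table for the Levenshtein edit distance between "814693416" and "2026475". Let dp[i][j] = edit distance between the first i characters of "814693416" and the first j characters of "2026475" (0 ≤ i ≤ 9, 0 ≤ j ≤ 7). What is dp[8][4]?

   ''  2  0  2  6  4  7  5
''  0  1  2  3  4  5  6  7
 8  1  1  2  3  4  5  6  7
 1  2  2  2  3  4  5  6  7
 4  3  3  3  3  4  4  5  6
 6  4  4  4  4  3  4  5  6
 9  5  5  5  5  4  4  5  6
 3  6  6  6  6  5  5  5  6
 4  7  7  7  7  6  5  6  6
 1  8  8  8  8  7  6  6  7
 6  9  9  9  9  8  7  7  7

7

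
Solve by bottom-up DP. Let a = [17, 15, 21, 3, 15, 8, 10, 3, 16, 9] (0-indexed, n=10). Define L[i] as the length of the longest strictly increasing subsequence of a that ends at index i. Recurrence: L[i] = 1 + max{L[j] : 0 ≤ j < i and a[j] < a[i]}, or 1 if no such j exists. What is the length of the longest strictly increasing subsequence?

   i    0    1    2    3    4    5    6    7    8    9
a[i]   17   15   21    3   15    8   10    3   16    9
L[i]    1    1    2    1    2    2    3    1    4    3

4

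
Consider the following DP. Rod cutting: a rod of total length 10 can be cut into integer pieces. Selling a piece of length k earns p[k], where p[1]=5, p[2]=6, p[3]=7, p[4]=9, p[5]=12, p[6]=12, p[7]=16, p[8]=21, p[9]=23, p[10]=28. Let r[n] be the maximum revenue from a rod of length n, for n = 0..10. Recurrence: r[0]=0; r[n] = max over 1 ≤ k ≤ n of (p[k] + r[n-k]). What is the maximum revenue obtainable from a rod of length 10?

   n    0    1    2    3    4    5    6    7    8    9   10
r[n]    0    5   10   15   20   25   30   35   40   45   50

50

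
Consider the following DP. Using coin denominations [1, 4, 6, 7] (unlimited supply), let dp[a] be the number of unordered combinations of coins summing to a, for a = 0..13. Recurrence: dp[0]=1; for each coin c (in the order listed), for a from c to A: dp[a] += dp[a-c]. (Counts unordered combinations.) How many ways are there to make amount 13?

after  coin     0     1     2     3     4     5     6     7     8     9    10    11    12    13
          1     1     1     1     1     1     1     1     1     1     1     1     1     1     1
          4     1     1     1     1     2     2     2     2     3     3     3     3     4     4
          6     1     1     1     1     2     2     3     3     4     4     5     5     7     7
          7     1     1     1     1     2     2     3     4     5     5     6     7     9    10

10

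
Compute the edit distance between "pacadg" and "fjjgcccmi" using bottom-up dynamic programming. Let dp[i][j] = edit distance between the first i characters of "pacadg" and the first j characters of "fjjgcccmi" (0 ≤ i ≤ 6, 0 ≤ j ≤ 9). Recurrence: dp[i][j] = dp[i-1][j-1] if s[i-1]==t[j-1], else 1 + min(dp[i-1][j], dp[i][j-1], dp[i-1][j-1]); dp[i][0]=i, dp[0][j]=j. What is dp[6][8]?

7

   ''  f  j  j  g  c  c  c  m  i
''  0  1  2  3  4  5  6  7  8  9
 p  1  1  2  3  4  5  6  7  8  9
 a  2  2  2  3  4  5  6  7  8  9
 c  3  3  3  3  4  4  5  6  7  8
 a  4  4  4  4  4  5  5  6  7  8
 d  5  5  5  5  5  5  6  6  7  8
 g  6  6  6  6  5  6  6  7  7  8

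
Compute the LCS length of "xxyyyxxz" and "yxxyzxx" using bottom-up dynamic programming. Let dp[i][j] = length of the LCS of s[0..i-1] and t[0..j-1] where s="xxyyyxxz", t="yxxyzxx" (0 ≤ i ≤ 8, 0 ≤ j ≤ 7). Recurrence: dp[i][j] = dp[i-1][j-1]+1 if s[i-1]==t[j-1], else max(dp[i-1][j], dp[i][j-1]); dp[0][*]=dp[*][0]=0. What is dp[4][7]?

3

   ''  y  x  x  y  z  x  x
''  0  0  0  0  0  0  0  0
 x  0  0  1  1  1  1  1  1
 x  0  0  1  2  2  2  2  2
 y  0  1  1  2  3  3  3  3
 y  0  1  1  2  3  3  3  3
 y  0  1  1  2  3  3  3  3
 x  0  1  2  2  3  3  4  4
 x  0  1  2  3  3  3  4  5
 z  0  1  2  3  3  4  4  5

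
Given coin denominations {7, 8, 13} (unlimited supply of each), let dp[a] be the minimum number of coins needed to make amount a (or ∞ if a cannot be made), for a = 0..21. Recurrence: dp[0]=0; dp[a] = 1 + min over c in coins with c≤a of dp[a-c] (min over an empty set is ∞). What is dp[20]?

 a  0  1  2  3  4  5  6  7  8  9 10 11 12 13 14 15 16 17 18 19 20 21
dp  0  -  -  -  -  -  -  1  1  -  -  -  -  1  2  2  2  -  -  -  2  2
(- denotes ∞ / unreachable)

2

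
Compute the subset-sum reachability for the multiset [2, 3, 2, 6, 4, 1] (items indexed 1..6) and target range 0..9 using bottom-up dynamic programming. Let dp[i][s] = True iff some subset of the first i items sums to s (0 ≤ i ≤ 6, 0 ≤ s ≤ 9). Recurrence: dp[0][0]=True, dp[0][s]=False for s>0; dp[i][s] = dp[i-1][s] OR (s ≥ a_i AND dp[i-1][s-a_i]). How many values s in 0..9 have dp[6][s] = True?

i\s   0   1   2   3   4   5   6   7   8   9
  0   T   F   F   F   F   F   F   F   F   F
  1   T   F   T   F   F   F   F   F   F   F
  2   T   F   T   T   F   T   F   F   F   F
  3   T   F   T   T   T   T   F   T   F   F
  4   T   F   T   T   T   T   T   T   T   T
  5   T   F   T   T   T   T   T   T   T   T
  6   T   T   T   T   T   T   T   T   T   T

10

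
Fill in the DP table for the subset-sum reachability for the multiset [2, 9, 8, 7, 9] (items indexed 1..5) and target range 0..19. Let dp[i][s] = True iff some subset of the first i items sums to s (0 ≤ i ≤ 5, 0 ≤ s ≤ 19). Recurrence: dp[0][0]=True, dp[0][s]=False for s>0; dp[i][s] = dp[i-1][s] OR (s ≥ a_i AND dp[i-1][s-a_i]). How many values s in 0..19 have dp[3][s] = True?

i\s   0   1   2   3   4   5   6   7   8   9  10  11  12  13  14  15  16  17  18  19
  0   T   F   F   F   F   F   F   F   F   F   F   F   F   F   F   F   F   F   F   F
  1   T   F   T   F   F   F   F   F   F   F   F   F   F   F   F   F   F   F   F   F
  2   T   F   T   F   F   F   F   F   F   T   F   T   F   F   F   F   F   F   F   F
  3   T   F   T   F   F   F   F   F   T   T   T   T   F   F   F   F   F   T   F   T
  4   T   F   T   F   F   F   F   T   T   T   T   T   F   F   F   T   T   T   T   T
  5   T   F   T   F   F   F   F   T   T   T   T   T   F   F   F   T   T   T   T   T

8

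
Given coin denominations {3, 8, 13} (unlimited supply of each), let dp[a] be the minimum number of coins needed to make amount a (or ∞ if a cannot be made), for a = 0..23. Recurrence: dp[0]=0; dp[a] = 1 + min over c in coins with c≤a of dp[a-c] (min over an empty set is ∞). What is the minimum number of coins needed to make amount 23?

 a  0  1  2  3  4  5  6  7  8  9 10 11 12 13 14 15 16 17 18 19 20 21 22 23
dp  0  -  -  1  -  -  2  -  1  3  -  2  4  1  3  5  2  4  6  3  5  2  4  6
(- denotes ∞ / unreachable)

6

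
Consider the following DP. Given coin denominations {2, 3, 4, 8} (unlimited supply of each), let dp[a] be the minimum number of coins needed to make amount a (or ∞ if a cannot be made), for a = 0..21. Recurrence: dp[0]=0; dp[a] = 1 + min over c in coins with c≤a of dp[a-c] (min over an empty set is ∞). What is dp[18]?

3

 a  0  1  2  3  4  5  6  7  8  9 10 11 12 13 14 15 16 17 18 19 20 21
dp  0  -  1  1  1  2  2  2  1  3  2  2  2  3  3  3  2  4  3  3  3  4
(- denotes ∞ / unreachable)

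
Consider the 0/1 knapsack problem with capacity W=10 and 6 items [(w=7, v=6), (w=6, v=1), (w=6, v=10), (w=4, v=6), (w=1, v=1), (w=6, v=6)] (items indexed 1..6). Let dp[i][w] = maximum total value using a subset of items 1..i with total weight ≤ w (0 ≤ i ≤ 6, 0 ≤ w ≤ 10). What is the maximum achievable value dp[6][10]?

16

i\w   0   1   2   3   4   5   6   7   8   9  10
  0   0   0   0   0   0   0   0   0   0   0   0
  1   0   0   0   0   0   0   0   6   6   6   6
  2   0   0   0   0   0   0   1   6   6   6   6
  3   0   0   0   0   0   0  10  10  10  10  10
  4   0   0   0   0   6   6  10  10  10  10  16
  5   0   1   1   1   6   7  10  11  11  11  16
  6   0   1   1   1   6   7  10  11  11  11  16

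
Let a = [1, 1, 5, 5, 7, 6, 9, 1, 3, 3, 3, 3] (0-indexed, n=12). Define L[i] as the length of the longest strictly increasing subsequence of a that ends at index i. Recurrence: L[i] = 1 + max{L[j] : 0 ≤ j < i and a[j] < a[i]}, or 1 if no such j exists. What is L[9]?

   i    0    1    2    3    4    5    6    7    8    9   10   11
a[i]    1    1    5    5    7    6    9    1    3    3    3    3
L[i]    1    1    2    2    3    3    4    1    2    2    2    2

2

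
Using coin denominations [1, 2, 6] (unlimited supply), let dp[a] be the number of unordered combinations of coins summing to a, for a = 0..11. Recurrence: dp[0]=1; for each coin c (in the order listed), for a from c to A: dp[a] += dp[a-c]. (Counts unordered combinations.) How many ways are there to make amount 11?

9

after  coin     0     1     2     3     4     5     6     7     8     9    10    11
          1     1     1     1     1     1     1     1     1     1     1     1     1
          2     1     1     2     2     3     3     4     4     5     5     6     6
          6     1     1     2     2     3     3     5     5     7     7     9     9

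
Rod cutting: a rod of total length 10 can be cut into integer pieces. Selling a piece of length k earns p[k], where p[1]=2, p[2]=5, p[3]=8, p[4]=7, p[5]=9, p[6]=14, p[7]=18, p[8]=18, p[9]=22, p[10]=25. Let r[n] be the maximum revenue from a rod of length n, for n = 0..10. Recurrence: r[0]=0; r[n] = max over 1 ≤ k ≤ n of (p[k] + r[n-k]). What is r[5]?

   n    0    1    2    3    4    5    6    7    8    9   10
r[n]    0    2    5    8   10   13   16   18   21   24   26

13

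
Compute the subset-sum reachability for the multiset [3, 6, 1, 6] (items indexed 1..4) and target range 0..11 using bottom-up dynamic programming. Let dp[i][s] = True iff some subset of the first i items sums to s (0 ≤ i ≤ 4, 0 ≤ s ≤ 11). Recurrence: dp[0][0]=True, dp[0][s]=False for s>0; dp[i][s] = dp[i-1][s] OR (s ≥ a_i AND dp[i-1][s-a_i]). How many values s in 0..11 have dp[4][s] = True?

i\s   0   1   2   3   4   5   6   7   8   9  10  11
  0   T   F   F   F   F   F   F   F   F   F   F   F
  1   T   F   F   T   F   F   F   F   F   F   F   F
  2   T   F   F   T   F   F   T   F   F   T   F   F
  3   T   T   F   T   T   F   T   T   F   T   T   F
  4   T   T   F   T   T   F   T   T   F   T   T   F

8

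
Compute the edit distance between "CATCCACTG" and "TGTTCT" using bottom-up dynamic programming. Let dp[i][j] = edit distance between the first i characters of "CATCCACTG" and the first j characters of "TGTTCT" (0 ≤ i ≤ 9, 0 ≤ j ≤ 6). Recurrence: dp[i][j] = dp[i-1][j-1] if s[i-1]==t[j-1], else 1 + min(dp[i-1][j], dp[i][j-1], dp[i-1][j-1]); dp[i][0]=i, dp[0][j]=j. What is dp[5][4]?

   ''  T  G  T  T  C  T
''  0  1  2  3  4  5  6
 C  1  1  2  3  4  4  5
 A  2  2  2  3  4  5  5
 T  3  2  3  2  3  4  5
 C  4  3  3  3  3  3  4
 C  5  4  4  4  4  3  4
 A  6  5  5  5  5  4  4
 C  7  6  6  6  6  5  5
 T  8  7  7  6  6  6  5
 G  9  8  7  7  7  7  6

4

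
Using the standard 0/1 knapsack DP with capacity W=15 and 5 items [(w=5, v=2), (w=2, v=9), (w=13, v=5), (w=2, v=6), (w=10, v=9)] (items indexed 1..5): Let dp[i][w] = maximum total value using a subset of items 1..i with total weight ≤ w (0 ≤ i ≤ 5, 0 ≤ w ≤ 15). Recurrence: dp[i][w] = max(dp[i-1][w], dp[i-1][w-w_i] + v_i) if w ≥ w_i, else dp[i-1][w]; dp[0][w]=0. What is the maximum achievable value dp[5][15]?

24

i\w   0   1   2   3   4   5   6   7   8   9  10  11  12  13  14  15
  0   0   0   0   0   0   0   0   0   0   0   0   0   0   0   0   0
  1   0   0   0   0   0   2   2   2   2   2   2   2   2   2   2   2
  2   0   0   9   9   9   9   9  11  11  11  11  11  11  11  11  11
  3   0   0   9   9   9   9   9  11  11  11  11  11  11  11  11  14
  4   0   0   9   9  15  15  15  15  15  17  17  17  17  17  17  17
  5   0   0   9   9  15  15  15  15  15  17  17  17  18  18  24  24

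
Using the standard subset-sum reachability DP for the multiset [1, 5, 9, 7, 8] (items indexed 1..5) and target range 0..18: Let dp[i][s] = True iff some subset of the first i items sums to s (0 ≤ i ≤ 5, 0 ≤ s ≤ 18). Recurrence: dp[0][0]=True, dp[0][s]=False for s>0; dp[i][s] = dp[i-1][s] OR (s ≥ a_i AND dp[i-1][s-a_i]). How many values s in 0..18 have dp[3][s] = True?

i\s   0   1   2   3   4   5   6   7   8   9  10  11  12  13  14  15  16  17  18
  0   T   F   F   F   F   F   F   F   F   F   F   F   F   F   F   F   F   F   F
  1   T   T   F   F   F   F   F   F   F   F   F   F   F   F   F   F   F   F   F
  2   T   T   F   F   F   T   T   F   F   F   F   F   F   F   F   F   F   F   F
  3   T   T   F   F   F   T   T   F   F   T   T   F   F   F   T   T   F   F   F
  4   T   T   F   F   F   T   T   T   T   T   T   F   T   T   T   T   T   T   F
  5   T   T   F   F   F   T   T   T   T   T   T   F   T   T   T   T   T   T   T

8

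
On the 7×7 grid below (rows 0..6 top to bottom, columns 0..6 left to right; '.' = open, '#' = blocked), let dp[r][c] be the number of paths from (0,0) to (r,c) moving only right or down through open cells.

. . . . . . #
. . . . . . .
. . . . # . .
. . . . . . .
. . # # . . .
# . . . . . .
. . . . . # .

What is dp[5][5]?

71

r\c   0   1   2   3   4   5   6
  0   1   1   1   1   1   1   0
  1   1   2   3   4   5   6   6
  2   1   3   6  10   0   6  12
  3   1   4  10  20  20  26  38
  4   1   5   0   0  20  46  84
  5   0   5   5   5  25  71 155
  6   0   5  10  15  40   0 155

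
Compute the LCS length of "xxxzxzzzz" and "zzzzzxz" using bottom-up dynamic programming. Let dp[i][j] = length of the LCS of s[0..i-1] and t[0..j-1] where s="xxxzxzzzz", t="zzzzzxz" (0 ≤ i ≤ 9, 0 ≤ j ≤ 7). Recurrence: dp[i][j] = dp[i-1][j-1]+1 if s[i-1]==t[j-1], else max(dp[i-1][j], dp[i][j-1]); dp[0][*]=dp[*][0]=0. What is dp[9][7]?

   ''  z  z  z  z  z  x  z
''  0  0  0  0  0  0  0  0
 x  0  0  0  0  0  0  1  1
 x  0  0  0  0  0  0  1  1
 x  0  0  0  0  0  0  1  1
 z  0  1  1  1  1  1  1  2
 x  0  1  1  1  1  1  2  2
 z  0  1  2  2  2  2  2  3
 z  0  1  2  3  3  3  3  3
 z  0  1  2  3  4  4  4  4
 z  0  1  2  3  4  5  5  5

5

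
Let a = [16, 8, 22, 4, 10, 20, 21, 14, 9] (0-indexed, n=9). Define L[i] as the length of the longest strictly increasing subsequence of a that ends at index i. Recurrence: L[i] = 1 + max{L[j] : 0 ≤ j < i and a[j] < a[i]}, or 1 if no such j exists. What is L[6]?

4

   i    0    1    2    3    4    5    6    7    8
a[i]   16    8   22    4   10   20   21   14    9
L[i]    1    1    2    1    2    3    4    3    2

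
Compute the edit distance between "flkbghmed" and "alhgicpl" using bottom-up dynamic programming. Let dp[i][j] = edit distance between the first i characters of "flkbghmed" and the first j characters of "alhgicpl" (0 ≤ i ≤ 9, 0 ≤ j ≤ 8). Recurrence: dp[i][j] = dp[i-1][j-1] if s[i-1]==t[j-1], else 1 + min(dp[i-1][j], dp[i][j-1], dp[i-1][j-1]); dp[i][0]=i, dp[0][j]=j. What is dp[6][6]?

5

   ''  a  l  h  g  i  c  p  l
''  0  1  2  3  4  5  6  7  8
 f  1  1  2  3  4  5  6  7  8
 l  2  2  1  2  3  4  5  6  7
 k  3  3  2  2  3  4  5  6  7
 b  4  4  3  3  3  4  5  6  7
 g  5  5  4  4  3  4  5  6  7
 h  6  6  5  4  4  4  5  6  7
 m  7  7  6  5  5  5  5  6  7
 e  8  8  7  6  6  6  6  6  7
 d  9  9  8  7  7  7  7  7  7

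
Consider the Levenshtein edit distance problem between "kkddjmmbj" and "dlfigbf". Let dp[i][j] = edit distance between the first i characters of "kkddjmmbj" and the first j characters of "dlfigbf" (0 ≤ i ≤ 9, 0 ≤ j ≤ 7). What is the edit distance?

7

   ''  d  l  f  i  g  b  f
''  0  1  2  3  4  5  6  7
 k  1  1  2  3  4  5  6  7
 k  2  2  2  3  4  5  6  7
 d  3  2  3  3  4  5  6  7
 d  4  3  3  4  4  5  6  7
 j  5  4  4  4  5  5  6  7
 m  6  5  5  5  5  6  6  7
 m  7  6  6  6  6  6  7  7
 b  8  7  7  7  7  7  6  7
 j  9  8  8  8  8  8  7  7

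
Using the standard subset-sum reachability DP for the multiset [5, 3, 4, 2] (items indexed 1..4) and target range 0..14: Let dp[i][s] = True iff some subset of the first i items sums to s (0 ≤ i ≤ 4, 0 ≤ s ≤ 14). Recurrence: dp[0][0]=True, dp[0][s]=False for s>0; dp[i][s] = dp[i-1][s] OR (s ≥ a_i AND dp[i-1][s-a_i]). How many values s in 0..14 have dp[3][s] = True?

8

i\s   0   1   2   3   4   5   6   7   8   9  10  11  12  13  14
  0   T   F   F   F   F   F   F   F   F   F   F   F   F   F   F
  1   T   F   F   F   F   T   F   F   F   F   F   F   F   F   F
  2   T   F   F   T   F   T   F   F   T   F   F   F   F   F   F
  3   T   F   F   T   T   T   F   T   T   T   F   F   T   F   F
  4   T   F   T   T   T   T   T   T   T   T   T   T   T   F   T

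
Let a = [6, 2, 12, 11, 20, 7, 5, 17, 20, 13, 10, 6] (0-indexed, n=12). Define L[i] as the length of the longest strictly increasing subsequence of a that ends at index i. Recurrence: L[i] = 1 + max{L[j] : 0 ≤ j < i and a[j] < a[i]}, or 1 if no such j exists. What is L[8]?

4

   i    0    1    2    3    4    5    6    7    8    9   10   11
a[i]    6    2   12   11   20    7    5   17   20   13   10    6
L[i]    1    1    2    2    3    2    2    3    4    3    3    3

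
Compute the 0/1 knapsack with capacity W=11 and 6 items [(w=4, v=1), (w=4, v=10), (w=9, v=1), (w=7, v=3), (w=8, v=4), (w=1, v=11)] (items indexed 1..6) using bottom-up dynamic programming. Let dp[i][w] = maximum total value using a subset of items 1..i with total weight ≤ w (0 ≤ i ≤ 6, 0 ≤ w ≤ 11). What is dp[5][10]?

11

i\w   0   1   2   3   4   5   6   7   8   9  10  11
  0   0   0   0   0   0   0   0   0   0   0   0   0
  1   0   0   0   0   1   1   1   1   1   1   1   1
  2   0   0   0   0  10  10  10  10  11  11  11  11
  3   0   0   0   0  10  10  10  10  11  11  11  11
  4   0   0   0   0  10  10  10  10  11  11  11  13
  5   0   0   0   0  10  10  10  10  11  11  11  13
  6   0  11  11  11  11  21  21  21  21  22  22  22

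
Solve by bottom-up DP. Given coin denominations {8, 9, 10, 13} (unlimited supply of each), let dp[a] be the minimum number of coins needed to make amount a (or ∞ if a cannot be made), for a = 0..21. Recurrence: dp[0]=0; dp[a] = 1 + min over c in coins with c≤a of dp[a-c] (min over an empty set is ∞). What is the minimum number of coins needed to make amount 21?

2

 a  0  1  2  3  4  5  6  7  8  9 10 11 12 13 14 15 16 17 18 19 20 21
dp  0  -  -  -  -  -  -  -  1  1  1  -  -  1  -  -  2  2  2  2  2  2
(- denotes ∞ / unreachable)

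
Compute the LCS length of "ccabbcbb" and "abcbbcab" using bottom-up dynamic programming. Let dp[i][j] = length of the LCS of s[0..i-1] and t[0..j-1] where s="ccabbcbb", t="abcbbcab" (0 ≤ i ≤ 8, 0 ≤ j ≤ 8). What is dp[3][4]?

   ''  a  b  c  b  b  c  a  b
''  0  0  0  0  0  0  0  0  0
 c  0  0  0  1  1  1  1  1  1
 c  0  0  0  1  1  1  2  2  2
 a  0  1  1  1  1  1  2  3  3
 b  0  1  2  2  2  2  2  3  4
 b  0  1  2  2  3  3  3  3  4
 c  0  1  2  3  3  3  4  4  4
 b  0  1  2  3  4  4  4  4  5
 b  0  1  2  3  4  5  5  5  5

1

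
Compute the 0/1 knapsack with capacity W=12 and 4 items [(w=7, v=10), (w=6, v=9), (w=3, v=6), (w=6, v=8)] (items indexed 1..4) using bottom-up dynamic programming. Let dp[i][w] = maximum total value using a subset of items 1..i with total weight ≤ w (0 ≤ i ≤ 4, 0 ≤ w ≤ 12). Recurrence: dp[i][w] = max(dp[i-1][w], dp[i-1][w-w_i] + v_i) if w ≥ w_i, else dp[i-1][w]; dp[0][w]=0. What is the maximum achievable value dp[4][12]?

i\w   0   1   2   3   4   5   6   7   8   9  10  11  12
  0   0   0   0   0   0   0   0   0   0   0   0   0   0
  1   0   0   0   0   0   0   0  10  10  10  10  10  10
  2   0   0   0   0   0   0   9  10  10  10  10  10  10
  3   0   0   0   6   6   6   9  10  10  15  16  16  16
  4   0   0   0   6   6   6   9  10  10  15  16  16  17

17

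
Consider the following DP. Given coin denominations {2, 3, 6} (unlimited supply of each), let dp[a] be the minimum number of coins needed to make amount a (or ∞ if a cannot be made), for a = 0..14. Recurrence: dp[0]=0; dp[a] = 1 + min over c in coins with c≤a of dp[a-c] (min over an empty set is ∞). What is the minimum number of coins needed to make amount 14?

3

 a  0  1  2  3  4  5  6  7  8  9 10 11 12 13 14
dp  0  -  1  1  2  2  1  3  2  2  3  3  2  4  3
(- denotes ∞ / unreachable)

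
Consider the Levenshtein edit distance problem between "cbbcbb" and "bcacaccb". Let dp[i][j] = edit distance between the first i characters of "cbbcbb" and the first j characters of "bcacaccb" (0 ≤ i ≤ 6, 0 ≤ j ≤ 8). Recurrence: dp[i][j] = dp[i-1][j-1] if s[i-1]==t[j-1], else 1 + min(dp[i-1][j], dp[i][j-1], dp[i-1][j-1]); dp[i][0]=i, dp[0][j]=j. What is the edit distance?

5

   ''  b  c  a  c  a  c  c  b
''  0  1  2  3  4  5  6  7  8
 c  1  1  1  2  3  4  5  6  7
 b  2  1  2  2  3  4  5  6  6
 b  3  2  2  3  3  4  5  6  6
 c  4  3  2  3  3  4  4  5  6
 b  5  4  3  3  4  4  5  5  5
 b  6  5  4  4  4  5  5  6  5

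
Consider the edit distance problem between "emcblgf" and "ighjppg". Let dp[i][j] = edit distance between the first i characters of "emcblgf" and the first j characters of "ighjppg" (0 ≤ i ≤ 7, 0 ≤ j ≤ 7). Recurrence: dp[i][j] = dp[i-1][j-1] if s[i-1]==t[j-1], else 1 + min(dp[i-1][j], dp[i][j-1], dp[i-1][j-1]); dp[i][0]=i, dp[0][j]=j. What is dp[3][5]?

5

   ''  i  g  h  j  p  p  g
''  0  1  2  3  4  5  6  7
 e  1  1  2  3  4  5  6  7
 m  2  2  2  3  4  5  6  7
 c  3  3  3  3  4  5  6  7
 b  4  4  4  4  4  5  6  7
 l  5  5  5  5  5  5  6  7
 g  6  6  5  6  6  6  6  6
 f  7  7  6  6  7  7  7  7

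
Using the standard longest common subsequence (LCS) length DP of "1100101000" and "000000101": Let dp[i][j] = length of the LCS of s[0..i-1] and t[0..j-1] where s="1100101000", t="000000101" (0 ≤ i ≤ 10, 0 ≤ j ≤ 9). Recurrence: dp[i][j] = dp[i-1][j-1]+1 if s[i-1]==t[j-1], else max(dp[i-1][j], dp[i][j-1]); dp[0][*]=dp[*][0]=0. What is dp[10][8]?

6

   ''  0  0  0  0  0  0  1  0  1
''  0  0  0  0  0  0  0  0  0  0
 1  0  0  0  0  0  0  0  1  1  1
 1  0  0  0  0  0  0  0  1  1  2
 0  0  1  1  1  1  1  1  1  2  2
 0  0  1  2  2  2  2  2  2  2  2
 1  0  1  2  2  2  2  2  3  3  3
 0  0  1  2  3  3  3  3  3  4  4
 1  0  1  2  3  3  3  3  4  4  5
 0  0  1  2  3  4  4  4  4  5  5
 0  0  1  2  3  4  5  5  5  5  5
 0  0  1  2  3  4  5  6  6  6  6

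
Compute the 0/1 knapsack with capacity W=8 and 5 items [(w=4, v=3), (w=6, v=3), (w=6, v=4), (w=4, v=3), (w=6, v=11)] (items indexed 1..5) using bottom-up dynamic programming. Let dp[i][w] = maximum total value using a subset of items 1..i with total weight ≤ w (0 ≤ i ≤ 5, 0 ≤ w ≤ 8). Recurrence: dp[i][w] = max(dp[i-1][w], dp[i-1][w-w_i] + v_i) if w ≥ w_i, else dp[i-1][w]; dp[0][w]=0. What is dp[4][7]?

i\w   0   1   2   3   4   5   6   7   8
  0   0   0   0   0   0   0   0   0   0
  1   0   0   0   0   3   3   3   3   3
  2   0   0   0   0   3   3   3   3   3
  3   0   0   0   0   3   3   4   4   4
  4   0   0   0   0   3   3   4   4   6
  5   0   0   0   0   3   3  11  11  11

4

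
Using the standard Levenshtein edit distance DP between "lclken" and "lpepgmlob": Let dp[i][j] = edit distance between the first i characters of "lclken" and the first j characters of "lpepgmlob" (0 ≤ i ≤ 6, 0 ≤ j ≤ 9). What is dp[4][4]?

3

   ''  l  p  e  p  g  m  l  o  b
''  0  1  2  3  4  5  6  7  8  9
 l  1  0  1  2  3  4  5  6  7  8
 c  2  1  1  2  3  4  5  6  7  8
 l  3  2  2  2  3  4  5  5  6  7
 k  4  3  3  3  3  4  5  6  6  7
 e  5  4  4  3  4  4  5  6  7  7
 n  6  5  5  4  4  5  5  6  7  8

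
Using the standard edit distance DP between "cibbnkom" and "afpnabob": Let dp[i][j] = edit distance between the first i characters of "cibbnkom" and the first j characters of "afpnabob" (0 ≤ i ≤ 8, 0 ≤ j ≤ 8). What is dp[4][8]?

6

   ''  a  f  p  n  a  b  o  b
''  0  1  2  3  4  5  6  7  8
 c  1  1  2  3  4  5  6  7  8
 i  2  2  2  3  4  5  6  7  8
 b  3  3  3  3  4  5  5  6  7
 b  4  4  4  4  4  5  5  6  6
 n  5  5  5  5  4  5  6  6  7
 k  6  6  6  6  5  5  6  7  7
 o  7  7  7  7  6  6  6  6  7
 m  8  8  8  8  7  7  7  7  7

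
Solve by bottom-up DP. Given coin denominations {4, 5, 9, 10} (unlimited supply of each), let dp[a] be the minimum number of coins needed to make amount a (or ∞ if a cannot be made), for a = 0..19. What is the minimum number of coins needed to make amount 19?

 a  0  1  2  3  4  5  6  7  8  9 10 11 12 13 14 15 16 17 18 19
dp  0  -  -  -  1  1  -  -  2  1  1  -  3  2  2  2  4  3  2  2
(- denotes ∞ / unreachable)

2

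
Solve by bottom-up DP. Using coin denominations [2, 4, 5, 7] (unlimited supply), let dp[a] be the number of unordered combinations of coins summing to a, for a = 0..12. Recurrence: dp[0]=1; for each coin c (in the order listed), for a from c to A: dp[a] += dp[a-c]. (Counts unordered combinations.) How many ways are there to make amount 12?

6

after  coin     0     1     2     3     4     5     6     7     8     9    10    11    12
          2     1     0     1     0     1     0     1     0     1     0     1     0     1
          4     1     0     1     0     2     0     2     0     3     0     3     0     4
          5     1     0     1     0     2     1     2     1     3     2     4     2     5
          7     1     0     1     0     2     1     2     2     3     3     4     4     6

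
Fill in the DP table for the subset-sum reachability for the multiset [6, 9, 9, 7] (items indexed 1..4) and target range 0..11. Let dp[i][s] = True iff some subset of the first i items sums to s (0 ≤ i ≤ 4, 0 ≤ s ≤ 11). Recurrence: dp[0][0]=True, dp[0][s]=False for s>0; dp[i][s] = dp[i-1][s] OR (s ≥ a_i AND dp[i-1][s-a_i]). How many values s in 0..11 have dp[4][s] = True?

i\s   0   1   2   3   4   5   6   7   8   9  10  11
  0   T   F   F   F   F   F   F   F   F   F   F   F
  1   T   F   F   F   F   F   T   F   F   F   F   F
  2   T   F   F   F   F   F   T   F   F   T   F   F
  3   T   F   F   F   F   F   T   F   F   T   F   F
  4   T   F   F   F   F   F   T   T   F   T   F   F

4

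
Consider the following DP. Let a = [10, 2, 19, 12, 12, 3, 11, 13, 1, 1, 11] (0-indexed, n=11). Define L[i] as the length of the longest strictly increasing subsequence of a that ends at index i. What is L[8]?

1

   i    0    1    2    3    4    5    6    7    8    9   10
a[i]   10    2   19   12   12    3   11   13    1    1   11
L[i]    1    1    2    2    2    2    3    4    1    1    3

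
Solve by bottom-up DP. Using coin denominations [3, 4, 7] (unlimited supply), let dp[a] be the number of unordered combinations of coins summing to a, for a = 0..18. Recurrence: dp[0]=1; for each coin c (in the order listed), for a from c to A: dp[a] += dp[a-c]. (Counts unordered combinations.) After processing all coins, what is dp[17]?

3

after  coin     0     1     2     3     4     5     6     7     8     9    10    11    12    13    14    15    16    17    18
          3     1     0     0     1     0     0     1     0     0     1     0     0     1     0     0     1     0     0     1
          4     1     0     0     1     1     0     1     1     1     1     1     1     2     1     1     2     2     1     2
          7     1     0     0     1     1     0     1     2     1     1     2     2     2     2     3     3     3     3     4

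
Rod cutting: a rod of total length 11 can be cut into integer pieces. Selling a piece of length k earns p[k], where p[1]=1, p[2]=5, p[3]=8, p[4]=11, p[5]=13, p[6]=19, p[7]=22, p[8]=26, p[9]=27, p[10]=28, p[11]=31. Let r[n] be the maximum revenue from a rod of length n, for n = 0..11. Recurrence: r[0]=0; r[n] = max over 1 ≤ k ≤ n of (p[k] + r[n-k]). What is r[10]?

31

   n    0    1    2    3    4    5    6    7    8    9   10   11
r[n]    0    1    5    8   11   13   19   22   26   27   31   34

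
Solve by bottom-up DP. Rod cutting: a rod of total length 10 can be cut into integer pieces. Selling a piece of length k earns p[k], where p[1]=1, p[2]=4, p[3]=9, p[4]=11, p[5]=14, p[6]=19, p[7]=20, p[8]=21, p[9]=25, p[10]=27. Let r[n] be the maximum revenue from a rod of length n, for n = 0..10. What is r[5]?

   n    0    1    2    3    4    5    6    7    8    9   10
r[n]    0    1    4    9   11   14   19   20   23   28   30

14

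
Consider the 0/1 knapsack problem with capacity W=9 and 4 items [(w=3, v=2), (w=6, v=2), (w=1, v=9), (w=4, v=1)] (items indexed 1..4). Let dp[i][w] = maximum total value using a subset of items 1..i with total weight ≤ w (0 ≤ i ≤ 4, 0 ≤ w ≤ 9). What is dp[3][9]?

i\w   0   1   2   3   4   5   6   7   8   9
  0   0   0   0   0   0   0   0   0   0   0
  1   0   0   0   2   2   2   2   2   2   2
  2   0   0   0   2   2   2   2   2   2   4
  3   0   9   9   9  11  11  11  11  11  11
  4   0   9   9   9  11  11  11  11  12  12

11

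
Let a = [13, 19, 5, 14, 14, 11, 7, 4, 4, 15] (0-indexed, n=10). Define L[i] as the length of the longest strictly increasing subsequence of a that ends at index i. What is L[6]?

2

   i    0    1    2    3    4    5    6    7    8    9
a[i]   13   19    5   14   14   11    7    4    4   15
L[i]    1    2    1    2    2    2    2    1    1    3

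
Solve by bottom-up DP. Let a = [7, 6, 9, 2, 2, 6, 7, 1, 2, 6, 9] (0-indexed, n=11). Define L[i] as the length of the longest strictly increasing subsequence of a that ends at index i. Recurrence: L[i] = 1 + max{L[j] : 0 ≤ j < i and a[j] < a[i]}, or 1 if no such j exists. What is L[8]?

2

   i    0    1    2    3    4    5    6    7    8    9   10
a[i]    7    6    9    2    2    6    7    1    2    6    9
L[i]    1    1    2    1    1    2    3    1    2    3    4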